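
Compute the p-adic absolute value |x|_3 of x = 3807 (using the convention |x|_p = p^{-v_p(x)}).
|3807|_3 = 1/81

Step 1 — compute v_3(x) by factoring powers of 3 out of the numerator and denominator: v_3(3807) = 4. Step 2 — apply |x|_p = p^{-v_p(x)} = 3^{-4} = 1/81.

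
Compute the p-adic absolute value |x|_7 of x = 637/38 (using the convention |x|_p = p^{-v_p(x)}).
|637/38|_7 = 1/49

Step 1 — compute v_7(x) by factoring powers of 7 out of the numerator and denominator: v_7(637/38) = 2. Step 2 — apply |x|_p = p^{-v_p(x)} = 7^{-2} = 1/49.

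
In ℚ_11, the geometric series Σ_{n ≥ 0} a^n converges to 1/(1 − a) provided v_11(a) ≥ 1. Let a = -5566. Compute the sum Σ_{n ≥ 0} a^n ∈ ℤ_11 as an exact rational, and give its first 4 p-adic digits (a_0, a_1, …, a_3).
Σ a^n = 1/(1 − a) = 1/5567;  first 4 digits = (1, 0, 9, 6)

v_11(a) = 2 ≥ 1, so the series converges in ℤ_11 to 1/(1 − a) = 1/(1 − (-5566)) = 1/5567. Expand this rational in ℤ_11: compute digits iteratively via d_i = x_i mod 11, x_{i+1} = (x_i − d_i)/11. The first 4 digits are (1, 0, 9, 6).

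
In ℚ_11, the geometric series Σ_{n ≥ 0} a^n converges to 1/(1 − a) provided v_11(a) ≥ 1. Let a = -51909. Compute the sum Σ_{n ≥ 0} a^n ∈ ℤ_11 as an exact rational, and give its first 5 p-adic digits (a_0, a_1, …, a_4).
Σ a^n = 1/(1 − a) = 1/51910;  first 5 digits = (1, 0, 0, 5, 7)

v_11(a) = 3 ≥ 1, so the series converges in ℤ_11 to 1/(1 − a) = 1/(1 − (-51909)) = 1/51910. Expand this rational in ℤ_11: compute digits iteratively via d_i = x_i mod 11, x_{i+1} = (x_i − d_i)/11. The first 5 digits are (1, 0, 0, 5, 7).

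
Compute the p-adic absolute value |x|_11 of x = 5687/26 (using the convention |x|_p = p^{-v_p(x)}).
|5687/26|_11 = 1/121

Step 1 — compute v_11(x) by factoring powers of 11 out of the numerator and denominator: v_11(5687/26) = 2. Step 2 — apply |x|_p = p^{-v_p(x)} = 11^{-2} = 1/121.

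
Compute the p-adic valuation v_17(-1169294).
v_17(-1169294) = 4

v_17(n) is the largest exponent k such that 17^k divides n. Factor out: -1169294 = -17^4 · 14. (Sign doesn't affect v_p.) So v_17(-1169294) = 4.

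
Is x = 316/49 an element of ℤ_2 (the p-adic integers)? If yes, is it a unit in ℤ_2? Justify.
x ∈ ℤ_2 but not a unit; v_2(x) = 2 > 0

ℤ_2 = {x ∈ ℚ_2 : v_2(x) ≥ 0} and ℤ_2^× = {x ∈ ℤ_2 : v_2(x) = 0}. Here v_2(316/49) = v_2(num) − v_2(den) = 2; compare against these criteria.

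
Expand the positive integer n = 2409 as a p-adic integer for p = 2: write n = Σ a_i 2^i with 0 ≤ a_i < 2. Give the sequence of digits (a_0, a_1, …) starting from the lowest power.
(a_0, a_1, …) = (1, 0, 0, 1, 0, 1, 1, 0, 1, 0, 0, 1)

Repeated division by 2 gives the digits low-to-high: 2409 = 1 + 1·2^3 + 1·2^5 + 1·2^6 + 1·2^8 + 1·2^11. Digit sequence: (1, 0, 0, 1, 0, 1, 1, 0, 1, 0, 0, 1).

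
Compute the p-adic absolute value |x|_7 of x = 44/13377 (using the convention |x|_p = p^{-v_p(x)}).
|44/13377|_7 = 343

Step 1 — compute v_7(x) by factoring powers of 7 out of the numerator and denominator: v_7(44/13377) = -3. Step 2 — apply |x|_p = p^{-v_p(x)} = 7^{3} = 343.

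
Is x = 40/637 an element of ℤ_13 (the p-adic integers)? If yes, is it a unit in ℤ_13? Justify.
x ∉ ℤ_13 (v_13(x) = -1 < 0)

ℤ_13 = {x ∈ ℚ_13 : v_13(x) ≥ 0} and ℤ_13^× = {x ∈ ℤ_13 : v_13(x) = 0}. Here v_13(40/637) = v_13(num) − v_13(den) = -1; compare against these criteria.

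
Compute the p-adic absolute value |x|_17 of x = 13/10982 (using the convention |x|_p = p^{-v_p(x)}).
|13/10982|_17 = 289

Step 1 — compute v_17(x) by factoring powers of 17 out of the numerator and denominator: v_17(13/10982) = -2. Step 2 — apply |x|_p = p^{-v_p(x)} = 17^{2} = 289.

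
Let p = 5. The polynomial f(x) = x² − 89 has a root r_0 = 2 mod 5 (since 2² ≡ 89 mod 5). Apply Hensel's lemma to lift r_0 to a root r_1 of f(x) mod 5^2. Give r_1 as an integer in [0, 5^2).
r_1 = 17 (mod 25)

Hensel's recurrence: r_{i+1} = r_i − f(r_i)·(f′(r_i))^{-1} mod 5^{i+2}, with f′(x) = 2x. Iterate:
  r_0 = 2 (mod 5)
  r_1 = 17 (mod 25)
Final: r_1 = 17, and one checks f(r_1) ≡ 0 mod 5^2.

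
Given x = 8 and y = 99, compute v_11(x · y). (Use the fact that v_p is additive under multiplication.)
v_11(792) = 1

v_p(x) = 0 (factor: 8 = 11^0 · 8); v_p(y) = 1 (factor: 99 = 11^1 · 9). Additivity: v_p(xy) = v_p(x) + v_p(y) = 0 + 1 = 1. (Direct check: xy = 792 = 11^1 · (72).)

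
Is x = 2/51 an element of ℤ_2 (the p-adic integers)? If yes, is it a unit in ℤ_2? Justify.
x ∈ ℤ_2 but not a unit; v_2(x) = 1 > 0

ℤ_2 = {x ∈ ℚ_2 : v_2(x) ≥ 0} and ℤ_2^× = {x ∈ ℤ_2 : v_2(x) = 0}. Here v_2(2/51) = v_2(num) − v_2(den) = 1; compare against these criteria.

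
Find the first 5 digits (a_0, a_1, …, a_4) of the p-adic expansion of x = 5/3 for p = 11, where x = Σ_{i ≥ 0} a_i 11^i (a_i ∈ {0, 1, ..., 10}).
(a_0, …, a_4) = (9, 3, 7, 3, 7)

v_11(5/3) = 0 (numerator and denominator both coprime to 11), so x ∈ ℤ_11^×. Compute digits iteratively via a_i = x_i mod 11, x_{i+1} = (x_i − a_i)/11, with x_0 = x:
  x_0 = 5/3;  a_0 = 9;  x_1 = (x_0 − 9)/11 = -2/3
  x_1 = -2/3;  a_1 = 3;  x_2 = (x_1 − 3)/11 = -1/3
  x_2 = -1/3;  a_2 = 7;  x_3 = (x_2 − 7)/11 = -2/3
  x_3 = -2/3;  a_3 = 3;  x_4 = (x_3 − 3)/11 = -1/3
  x_4 = -1/3;  a_4 = 7;  x_5 = (x_4 − 7)/11 = -2/3
Digits: (9, 3, 7, 3, 7).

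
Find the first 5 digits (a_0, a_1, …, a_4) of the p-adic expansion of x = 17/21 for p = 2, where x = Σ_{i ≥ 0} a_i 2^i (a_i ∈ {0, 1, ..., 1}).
(a_0, …, a_4) = (1, 0, 1, 1, 0)

v_2(17/21) = 0 (numerator and denominator both coprime to 2), so x ∈ ℤ_2^×. Compute digits iteratively via a_i = x_i mod 2, x_{i+1} = (x_i − a_i)/2, with x_0 = x:
  x_0 = 17/21;  a_0 = 1;  x_1 = (x_0 − 1)/2 = -2/21
  x_1 = -2/21;  a_1 = 0;  x_2 = (x_1 − 0)/2 = -1/21
  x_2 = -1/21;  a_2 = 1;  x_3 = (x_2 − 1)/2 = -11/21
  x_3 = -11/21;  a_3 = 1;  x_4 = (x_3 − 1)/2 = -16/21
  x_4 = -16/21;  a_4 = 0;  x_5 = (x_4 − 0)/2 = -8/21
Digits: (1, 0, 1, 1, 0).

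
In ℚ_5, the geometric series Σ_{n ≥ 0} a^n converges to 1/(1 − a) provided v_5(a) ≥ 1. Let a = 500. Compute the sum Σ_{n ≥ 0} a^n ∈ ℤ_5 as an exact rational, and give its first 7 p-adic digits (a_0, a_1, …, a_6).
Σ a^n = 1/(1 − a) = -1/499;  first 7 digits = (1, 0, 0, 4, 0, 0, 1)

v_5(a) = 3 ≥ 1, so the series converges in ℤ_5 to 1/(1 − a) = 1/(1 − 500) = -1/499. Expand this rational in ℤ_5: compute digits iteratively via d_i = x_i mod 5, x_{i+1} = (x_i − d_i)/5. The first 7 digits are (1, 0, 0, 4, 0, 0, 1).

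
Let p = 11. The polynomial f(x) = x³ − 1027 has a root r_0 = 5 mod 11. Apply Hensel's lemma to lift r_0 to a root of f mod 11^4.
r_3 = 8992 (mod 14641)

Hensel: r_{i+1} = r_i − f(r_i)/f′(r_i) mod 11^{i+2}, where f′(x) = 3x². Iterate:
  r_0 = 5 (mod 11)
  r_1 = 38 (mod 121)
  r_2 = 1006 (mod 1331)
  r_3 = 8992 (mod 14641)
Final: r = 8992 with f(r) ≡ 0 mod 11^4.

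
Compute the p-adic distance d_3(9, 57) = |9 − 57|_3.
d_3(9, 57) = 1/3

Step 1 — x − y = 9 − 57 = -48. Step 2 — v_3(-48) = 1 (factor: -48 = −(3^1 · 16); the sign does not affect v_p). Step 3 — |x − y|_3 = 3^{-1} = 1/3.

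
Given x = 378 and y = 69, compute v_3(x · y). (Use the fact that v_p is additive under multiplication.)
v_3(26082) = 4

v_p(x) = 3 (factor: 378 = 3^3 · 14); v_p(y) = 1 (factor: 69 = 3^1 · 23). Additivity: v_p(xy) = v_p(x) + v_p(y) = 3 + 1 = 4. (Direct check: xy = 26082 = 3^4 · (322).)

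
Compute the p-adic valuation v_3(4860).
v_3(4860) = 5

v_3(n) is the largest exponent k such that 3^k divides n. Factor out: 4860 = 3^5 · 20. (Sign doesn't affect v_p.) So v_3(4860) = 5.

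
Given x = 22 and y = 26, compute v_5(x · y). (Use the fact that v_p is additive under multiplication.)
v_5(572) = 0

v_p(x) = 0 (factor: 22 = 5^0 · 22); v_p(y) = 0 (factor: 26 = 5^0 · 26). Additivity: v_p(xy) = v_p(x) + v_p(y) = 0 + 0 = 0. (Direct check: xy = 572 = 5^0 · (572).)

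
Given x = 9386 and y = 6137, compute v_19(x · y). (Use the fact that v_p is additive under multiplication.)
v_19(57601882) = 4

v_p(x) = 2 (factor: 9386 = 19^2 · 26); v_p(y) = 2 (factor: 6137 = 19^2 · 17). Additivity: v_p(xy) = v_p(x) + v_p(y) = 2 + 2 = 4. (Direct check: xy = 57601882 = 19^4 · (442).)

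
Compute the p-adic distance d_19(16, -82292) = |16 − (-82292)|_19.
d_19(16, -82292) = 1/6859

Step 1 — x − y = 16 − (-82292) = 82308. Step 2 — v_19(82308) = 3 (factor: 82308 = (19^3 · 12); the sign does not affect v_p). Step 3 — |x − y|_19 = 19^{-3} = 1/6859.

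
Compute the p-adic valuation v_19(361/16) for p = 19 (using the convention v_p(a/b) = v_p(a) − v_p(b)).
v_19(361/16) = 2

Factor powers of 19 from the numerator and denominator of the reduced fraction: 361 = 19^2 · 1 and 16 = 19^0 · 16. Apply v_p(a/b) = v_p(a) − v_p(b): v_19(361/16) = 2 − 0 = 2.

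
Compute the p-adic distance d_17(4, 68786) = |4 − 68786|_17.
d_17(4, 68786) = 1/4913

Step 1 — x − y = 4 − 68786 = -68782. Step 2 — v_17(-68782) = 3 (factor: -68782 = −(17^3 · 14); the sign does not affect v_p). Step 3 — |x − y|_17 = 17^{-3} = 1/4913.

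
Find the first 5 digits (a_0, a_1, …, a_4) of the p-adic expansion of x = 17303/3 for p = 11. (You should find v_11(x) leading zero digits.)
(a_0, …, a_4) = (0, 0, 0, 8, 7)

v_11(17303/3) = 3, so a_0 = ... = a_2 = 0. Factor out: x = 11^3 · u with u = 13/3 a unit in ℤ_11. Expand u iteratively via a_{v+i} = u_i mod 11, u_{i+1} = (u_i − a_{v+i})/11:
  u_0 = 13/3;  a_3 = 8;  u_1 = (u_0 − 8)/11 = -1/3
  u_1 = -1/3;  a_4 = 7;  u_2 = (u_1 − 7)/11 = -2/3
Digits: (0, 0, 0, 8, 7).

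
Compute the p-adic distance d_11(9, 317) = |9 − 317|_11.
d_11(9, 317) = 1/11

Step 1 — x − y = 9 − 317 = -308. Step 2 — v_11(-308) = 1 (factor: -308 = −(11^1 · 28); the sign does not affect v_p). Step 3 — |x − y|_11 = 11^{-1} = 1/11.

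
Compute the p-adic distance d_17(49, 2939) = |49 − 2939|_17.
d_17(49, 2939) = 1/289

Step 1 — x − y = 49 − 2939 = -2890. Step 2 — v_17(-2890) = 2 (factor: -2890 = −(17^2 · 10); the sign does not affect v_p). Step 3 — |x − y|_17 = 17^{-2} = 1/289.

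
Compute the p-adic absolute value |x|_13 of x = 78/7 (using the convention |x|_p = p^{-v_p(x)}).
|78/7|_13 = 1/13

Step 1 — compute v_13(x) by factoring powers of 13 out of the numerator and denominator: v_13(78/7) = 1. Step 2 — apply |x|_p = p^{-v_p(x)} = 13^{-1} = 1/13.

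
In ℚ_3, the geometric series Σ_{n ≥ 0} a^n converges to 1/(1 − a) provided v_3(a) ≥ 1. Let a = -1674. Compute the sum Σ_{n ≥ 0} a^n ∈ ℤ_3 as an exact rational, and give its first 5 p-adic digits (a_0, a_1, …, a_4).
Σ a^n = 1/(1 − a) = 1/1675;  first 5 digits = (1, 0, 0, 1, 0)

v_3(a) = 3 ≥ 1, so the series converges in ℤ_3 to 1/(1 − a) = 1/(1 − (-1674)) = 1/1675. Expand this rational in ℤ_3: compute digits iteratively via d_i = x_i mod 3, x_{i+1} = (x_i − d_i)/3. The first 5 digits are (1, 0, 0, 1, 0).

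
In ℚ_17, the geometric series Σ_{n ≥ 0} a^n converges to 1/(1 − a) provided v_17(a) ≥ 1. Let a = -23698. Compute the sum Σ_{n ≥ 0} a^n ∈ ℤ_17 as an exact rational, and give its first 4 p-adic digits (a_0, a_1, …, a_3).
Σ a^n = 1/(1 − a) = 1/23699;  first 4 digits = (1, 0, 3, 12)

v_17(a) = 2 ≥ 1, so the series converges in ℤ_17 to 1/(1 − a) = 1/(1 − (-23698)) = 1/23699. Expand this rational in ℤ_17: compute digits iteratively via d_i = x_i mod 17, x_{i+1} = (x_i − d_i)/17. The first 4 digits are (1, 0, 3, 12).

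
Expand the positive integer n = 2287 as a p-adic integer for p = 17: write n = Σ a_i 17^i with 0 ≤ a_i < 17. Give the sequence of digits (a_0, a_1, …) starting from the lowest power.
(a_0, a_1, …) = (9, 15, 7)

Repeated division by 17 gives the digits low-to-high: 2287 = 9 + 15·17^1 + 7·17^2. Digit sequence: (9, 15, 7).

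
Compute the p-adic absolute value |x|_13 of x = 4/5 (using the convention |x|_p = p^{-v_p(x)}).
|4/5|_13 = 1

Step 1 — compute v_13(x) by factoring powers of 13 out of the numerator and denominator: v_13(4/5) = 0. Step 2 — apply |x|_p = p^{-v_p(x)} = 13^{0} = 1.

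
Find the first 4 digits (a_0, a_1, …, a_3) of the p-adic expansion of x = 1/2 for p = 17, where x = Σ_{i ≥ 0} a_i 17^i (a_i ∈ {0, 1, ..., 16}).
(a_0, …, a_3) = (9, 8, 8, 8)

v_17(1/2) = 0 (numerator and denominator both coprime to 17), so x ∈ ℤ_17^×. Compute digits iteratively via a_i = x_i mod 17, x_{i+1} = (x_i − a_i)/17, with x_0 = x:
  x_0 = 1/2;  a_0 = 9;  x_1 = (x_0 − 9)/17 = -1/2
  x_1 = -1/2;  a_1 = 8;  x_2 = (x_1 − 8)/17 = -1/2
  x_2 = -1/2;  a_2 = 8;  x_3 = (x_2 − 8)/17 = -1/2
  x_3 = -1/2;  a_3 = 8;  x_4 = (x_3 − 8)/17 = -1/2
Digits: (9, 8, 8, 8).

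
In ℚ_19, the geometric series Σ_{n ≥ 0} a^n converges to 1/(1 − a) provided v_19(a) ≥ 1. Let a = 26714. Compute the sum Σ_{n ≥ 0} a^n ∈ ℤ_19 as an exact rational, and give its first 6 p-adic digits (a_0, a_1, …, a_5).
Σ a^n = 1/(1 − a) = -1/26713;  first 6 digits = (1, 0, 17, 3, 4, 3)

v_19(a) = 2 ≥ 1, so the series converges in ℤ_19 to 1/(1 − a) = 1/(1 − 26714) = -1/26713. Expand this rational in ℤ_19: compute digits iteratively via d_i = x_i mod 19, x_{i+1} = (x_i − d_i)/19. The first 6 digits are (1, 0, 17, 3, 4, 3).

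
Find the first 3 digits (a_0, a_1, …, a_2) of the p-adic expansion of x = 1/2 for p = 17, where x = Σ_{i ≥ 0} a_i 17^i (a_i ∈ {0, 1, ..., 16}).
(a_0, …, a_2) = (9, 8, 8)

v_17(1/2) = 0 (numerator and denominator both coprime to 17), so x ∈ ℤ_17^×. Compute digits iteratively via a_i = x_i mod 17, x_{i+1} = (x_i − a_i)/17, with x_0 = x:
  x_0 = 1/2;  a_0 = 9;  x_1 = (x_0 − 9)/17 = -1/2
  x_1 = -1/2;  a_1 = 8;  x_2 = (x_1 − 8)/17 = -1/2
  x_2 = -1/2;  a_2 = 8;  x_3 = (x_2 − 8)/17 = -1/2
Digits: (9, 8, 8).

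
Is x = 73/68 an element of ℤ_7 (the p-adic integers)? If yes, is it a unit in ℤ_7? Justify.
x ∈ ℤ_7^× (unit); v_7(x) = 0

ℤ_7 = {x ∈ ℚ_7 : v_7(x) ≥ 0} and ℤ_7^× = {x ∈ ℤ_7 : v_7(x) = 0}. Here v_7(73/68) = v_7(num) − v_7(den) = 0; compare against these criteria.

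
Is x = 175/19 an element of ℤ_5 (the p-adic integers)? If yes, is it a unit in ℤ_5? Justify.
x ∈ ℤ_5 but not a unit; v_5(x) = 2 > 0

ℤ_5 = {x ∈ ℚ_5 : v_5(x) ≥ 0} and ℤ_5^× = {x ∈ ℤ_5 : v_5(x) = 0}. Here v_5(175/19) = v_5(num) − v_5(den) = 2; compare against these criteria.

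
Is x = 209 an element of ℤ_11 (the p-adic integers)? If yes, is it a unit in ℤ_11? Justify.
x ∈ ℤ_11 but not a unit; v_11(x) = 1 > 0

ℤ_11 = {x ∈ ℚ_11 : v_11(x) ≥ 0} and ℤ_11^× = {x ∈ ℤ_11 : v_11(x) = 0}. Here v_11(209) = v_11(num) − v_11(den) = 1; compare against these criteria.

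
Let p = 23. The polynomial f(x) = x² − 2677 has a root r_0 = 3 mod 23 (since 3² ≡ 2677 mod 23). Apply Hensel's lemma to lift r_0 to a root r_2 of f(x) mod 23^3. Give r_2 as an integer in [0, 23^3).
r_2 = 11204 (mod 12167)

Hensel's recurrence: r_{i+1} = r_i − f(r_i)·(f′(r_i))^{-1} mod 23^{i+2}, with f′(x) = 2x. Iterate:
  r_0 = 3 (mod 23)
  r_1 = 95 (mod 529)
  r_2 = 11204 (mod 12167)
Final: r_2 = 11204, and one checks f(r_2) ≡ 0 mod 23^3.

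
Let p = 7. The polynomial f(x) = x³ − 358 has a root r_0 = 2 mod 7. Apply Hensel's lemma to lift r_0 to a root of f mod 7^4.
r_3 = 1297 (mod 2401)

Hensel: r_{i+1} = r_i − f(r_i)/f′(r_i) mod 7^{i+2}, where f′(x) = 3x². Iterate:
  r_0 = 2 (mod 7)
  r_1 = 23 (mod 49)
  r_2 = 268 (mod 343)
  r_3 = 1297 (mod 2401)
Final: r = 1297 with f(r) ≡ 0 mod 7^4.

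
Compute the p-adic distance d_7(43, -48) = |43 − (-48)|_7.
d_7(43, -48) = 1/7

Step 1 — x − y = 43 − (-48) = 91. Step 2 — v_7(91) = 1 (factor: 91 = (7^1 · 13); the sign does not affect v_p). Step 3 — |x − y|_7 = 7^{-1} = 1/7.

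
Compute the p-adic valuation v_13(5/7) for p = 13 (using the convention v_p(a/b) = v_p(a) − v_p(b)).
v_13(5/7) = 0

Factor powers of 13 from the numerator and denominator of the reduced fraction: 5 = 13^0 · 5 and 7 = 13^0 · 7. Apply v_p(a/b) = v_p(a) − v_p(b): v_13(5/7) = 0 − 0 = 0.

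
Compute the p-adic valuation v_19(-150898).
v_19(-150898) = 3

v_19(n) is the largest exponent k such that 19^k divides n. Factor out: -150898 = -19^3 · 22. (Sign doesn't affect v_p.) So v_19(-150898) = 3.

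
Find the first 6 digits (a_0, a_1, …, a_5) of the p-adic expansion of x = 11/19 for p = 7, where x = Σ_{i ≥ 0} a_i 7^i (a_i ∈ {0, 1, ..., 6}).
(a_0, …, a_5) = (5, 6, 2, 4, 6, 2)

v_7(11/19) = 0 (numerator and denominator both coprime to 7), so x ∈ ℤ_7^×. Compute digits iteratively via a_i = x_i mod 7, x_{i+1} = (x_i − a_i)/7, with x_0 = x:
  x_0 = 11/19;  a_0 = 5;  x_1 = (x_0 − 5)/7 = -12/19
  x_1 = -12/19;  a_1 = 6;  x_2 = (x_1 − 6)/7 = -18/19
  x_2 = -18/19;  a_2 = 2;  x_3 = (x_2 − 2)/7 = -8/19
  x_3 = -8/19;  a_3 = 4;  x_4 = (x_3 − 4)/7 = -12/19
  x_4 = -12/19;  a_4 = 6;  x_5 = (x_4 − 6)/7 = -18/19
  x_5 = -18/19;  a_5 = 2;  x_6 = (x_5 − 2)/7 = -8/19
Digits: (5, 6, 2, 4, 6, 2).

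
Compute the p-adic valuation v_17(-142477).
v_17(-142477) = 3

v_17(n) is the largest exponent k such that 17^k divides n. Factor out: -142477 = -17^3 · 29. (Sign doesn't affect v_p.) So v_17(-142477) = 3.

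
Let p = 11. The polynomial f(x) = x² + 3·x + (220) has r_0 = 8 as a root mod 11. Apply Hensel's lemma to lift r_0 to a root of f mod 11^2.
r_1 = 30 (mod 121)

Hensel: r_{i+1} = r_i − f(r_i)·(f′(r_i))^{-1} mod 11^{i+2}, f′(x) = 2x + 3. Iterate:
  r_0 = 8 (mod 11)
  r_1 = 30 (mod 121)
Final: r = 30 satisfies f(r) ≡ 0 mod 11^2.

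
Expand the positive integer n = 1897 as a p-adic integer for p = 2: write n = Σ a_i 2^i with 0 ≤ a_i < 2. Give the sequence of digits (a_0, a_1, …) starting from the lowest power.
(a_0, a_1, …) = (1, 0, 0, 1, 0, 1, 1, 0, 1, 1, 1)

Repeated division by 2 gives the digits low-to-high: 1897 = 1 + 1·2^3 + 1·2^5 + 1·2^6 + 1·2^8 + 1·2^9 + 1·2^10. Digit sequence: (1, 0, 0, 1, 0, 1, 1, 0, 1, 1, 1).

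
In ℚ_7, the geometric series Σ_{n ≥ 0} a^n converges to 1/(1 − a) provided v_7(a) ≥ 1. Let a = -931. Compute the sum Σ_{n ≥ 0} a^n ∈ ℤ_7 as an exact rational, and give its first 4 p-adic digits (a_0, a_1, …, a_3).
Σ a^n = 1/(1 − a) = 1/932;  first 4 digits = (1, 0, 2, 4)

v_7(a) = 2 ≥ 1, so the series converges in ℤ_7 to 1/(1 − a) = 1/(1 − (-931)) = 1/932. Expand this rational in ℤ_7: compute digits iteratively via d_i = x_i mod 7, x_{i+1} = (x_i − d_i)/7. The first 4 digits are (1, 0, 2, 4).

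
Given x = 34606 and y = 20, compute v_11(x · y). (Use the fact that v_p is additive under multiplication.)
v_11(692120) = 3

v_p(x) = 3 (factor: 34606 = 11^3 · 26); v_p(y) = 0 (factor: 20 = 11^0 · 20). Additivity: v_p(xy) = v_p(x) + v_p(y) = 3 + 0 = 3. (Direct check: xy = 692120 = 11^3 · (520).)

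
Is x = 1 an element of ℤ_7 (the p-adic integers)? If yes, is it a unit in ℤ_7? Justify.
x ∈ ℤ_7^× (unit); v_7(x) = 0

ℤ_7 = {x ∈ ℚ_7 : v_7(x) ≥ 0} and ℤ_7^× = {x ∈ ℤ_7 : v_7(x) = 0}. Here v_7(1) = v_7(num) − v_7(den) = 0; compare against these criteria.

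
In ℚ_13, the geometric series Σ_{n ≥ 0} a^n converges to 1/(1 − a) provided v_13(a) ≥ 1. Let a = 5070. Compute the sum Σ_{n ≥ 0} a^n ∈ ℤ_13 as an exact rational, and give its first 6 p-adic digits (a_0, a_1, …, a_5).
Σ a^n = 1/(1 − a) = -1/5069;  first 6 digits = (1, 0, 4, 2, 3, 4)

v_13(a) = 2 ≥ 1, so the series converges in ℤ_13 to 1/(1 − a) = 1/(1 − 5070) = -1/5069. Expand this rational in ℤ_13: compute digits iteratively via d_i = x_i mod 13, x_{i+1} = (x_i − d_i)/13. The first 6 digits are (1, 0, 4, 2, 3, 4).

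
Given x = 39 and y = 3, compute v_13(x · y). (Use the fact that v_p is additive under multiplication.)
v_13(117) = 1

v_p(x) = 1 (factor: 39 = 13^1 · 3); v_p(y) = 0 (factor: 3 = 13^0 · 3). Additivity: v_p(xy) = v_p(x) + v_p(y) = 1 + 0 = 1. (Direct check: xy = 117 = 13^1 · (9).)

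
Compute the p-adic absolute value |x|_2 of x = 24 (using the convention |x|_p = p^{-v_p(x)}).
|24|_2 = 1/8

Step 1 — compute v_2(x) by factoring powers of 2 out of the numerator and denominator: v_2(24) = 3. Step 2 — apply |x|_p = p^{-v_p(x)} = 2^{-3} = 1/8.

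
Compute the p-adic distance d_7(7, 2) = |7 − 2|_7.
d_7(7, 2) = 1

Step 1 — x − y = 7 − 2 = 5. Step 2 — v_7(5) = 0 (factor: 5 = (7^0 · 5); the sign does not affect v_p). Step 3 — |x − y|_7 = 7^{0} = 1.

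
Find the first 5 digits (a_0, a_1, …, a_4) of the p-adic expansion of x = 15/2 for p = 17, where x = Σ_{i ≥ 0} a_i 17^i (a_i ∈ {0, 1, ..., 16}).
(a_0, …, a_4) = (16, 8, 8, 8, 8)

v_17(15/2) = 0 (numerator and denominator both coprime to 17), so x ∈ ℤ_17^×. Compute digits iteratively via a_i = x_i mod 17, x_{i+1} = (x_i − a_i)/17, with x_0 = x:
  x_0 = 15/2;  a_0 = 16;  x_1 = (x_0 − 16)/17 = -1/2
  x_1 = -1/2;  a_1 = 8;  x_2 = (x_1 − 8)/17 = -1/2
  x_2 = -1/2;  a_2 = 8;  x_3 = (x_2 − 8)/17 = -1/2
  x_3 = -1/2;  a_3 = 8;  x_4 = (x_3 − 8)/17 = -1/2
  x_4 = -1/2;  a_4 = 8;  x_5 = (x_4 − 8)/17 = -1/2
Digits: (16, 8, 8, 8, 8).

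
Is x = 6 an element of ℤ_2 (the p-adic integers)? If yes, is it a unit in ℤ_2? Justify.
x ∈ ℤ_2 but not a unit; v_2(x) = 1 > 0

ℤ_2 = {x ∈ ℚ_2 : v_2(x) ≥ 0} and ℤ_2^× = {x ∈ ℤ_2 : v_2(x) = 0}. Here v_2(6) = v_2(num) − v_2(den) = 1; compare against these criteria.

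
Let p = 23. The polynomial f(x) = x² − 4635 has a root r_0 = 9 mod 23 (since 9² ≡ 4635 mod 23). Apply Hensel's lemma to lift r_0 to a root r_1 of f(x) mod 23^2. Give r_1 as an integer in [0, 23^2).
r_1 = 262 (mod 529)

Hensel's recurrence: r_{i+1} = r_i − f(r_i)·(f′(r_i))^{-1} mod 23^{i+2}, with f′(x) = 2x. Iterate:
  r_0 = 9 (mod 23)
  r_1 = 262 (mod 529)
Final: r_1 = 262, and one checks f(r_1) ≡ 0 mod 23^2.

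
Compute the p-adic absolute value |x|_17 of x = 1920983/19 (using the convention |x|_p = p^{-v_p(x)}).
|1920983/19|_17 = 1/83521

Step 1 — compute v_17(x) by factoring powers of 17 out of the numerator and denominator: v_17(1920983/19) = 4. Step 2 — apply |x|_p = p^{-v_p(x)} = 17^{-4} = 1/83521.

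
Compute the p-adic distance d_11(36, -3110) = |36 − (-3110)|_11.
d_11(36, -3110) = 1/121

Step 1 — x − y = 36 − (-3110) = 3146. Step 2 — v_11(3146) = 2 (factor: 3146 = (11^2 · 26); the sign does not affect v_p). Step 3 — |x − y|_11 = 11^{-2} = 1/121.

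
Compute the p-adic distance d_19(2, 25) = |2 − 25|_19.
d_19(2, 25) = 1

Step 1 — x − y = 2 − 25 = -23. Step 2 — v_19(-23) = 0 (factor: -23 = −(19^0 · 23); the sign does not affect v_p). Step 3 — |x − y|_19 = 19^{0} = 1.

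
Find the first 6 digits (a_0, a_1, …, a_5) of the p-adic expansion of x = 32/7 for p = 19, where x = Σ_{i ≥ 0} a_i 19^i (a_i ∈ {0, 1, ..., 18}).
(a_0, …, a_5) = (10, 16, 10, 13, 2, 8)

v_19(32/7) = 0 (numerator and denominator both coprime to 19), so x ∈ ℤ_19^×. Compute digits iteratively via a_i = x_i mod 19, x_{i+1} = (x_i − a_i)/19, with x_0 = x:
  x_0 = 32/7;  a_0 = 10;  x_1 = (x_0 − 10)/19 = -2/7
  x_1 = -2/7;  a_1 = 16;  x_2 = (x_1 − 16)/19 = -6/7
  x_2 = -6/7;  a_2 = 10;  x_3 = (x_2 − 10)/19 = -4/7
  x_3 = -4/7;  a_3 = 13;  x_4 = (x_3 − 13)/19 = -5/7
  x_4 = -5/7;  a_4 = 2;  x_5 = (x_4 − 2)/19 = -1/7
  x_5 = -1/7;  a_5 = 8;  x_6 = (x_5 − 8)/19 = -3/7
Digits: (10, 16, 10, 13, 2, 8).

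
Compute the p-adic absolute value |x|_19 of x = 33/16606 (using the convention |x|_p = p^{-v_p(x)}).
|33/16606|_19 = 361

Step 1 — compute v_19(x) by factoring powers of 19 out of the numerator and denominator: v_19(33/16606) = -2. Step 2 — apply |x|_p = p^{-v_p(x)} = 19^{2} = 361.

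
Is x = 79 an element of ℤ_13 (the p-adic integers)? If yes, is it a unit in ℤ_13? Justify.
x ∈ ℤ_13^× (unit); v_13(x) = 0

ℤ_13 = {x ∈ ℚ_13 : v_13(x) ≥ 0} and ℤ_13^× = {x ∈ ℤ_13 : v_13(x) = 0}. Here v_13(79) = v_13(num) − v_13(den) = 0; compare against these criteria.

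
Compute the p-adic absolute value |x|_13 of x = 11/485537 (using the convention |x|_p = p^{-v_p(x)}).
|11/485537|_13 = 28561

Step 1 — compute v_13(x) by factoring powers of 13 out of the numerator and denominator: v_13(11/485537) = -4. Step 2 — apply |x|_p = p^{-v_p(x)} = 13^{4} = 28561.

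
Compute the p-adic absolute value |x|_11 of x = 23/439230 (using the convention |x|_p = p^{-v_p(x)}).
|23/439230|_11 = 14641

Step 1 — compute v_11(x) by factoring powers of 11 out of the numerator and denominator: v_11(23/439230) = -4. Step 2 — apply |x|_p = p^{-v_p(x)} = 11^{4} = 14641.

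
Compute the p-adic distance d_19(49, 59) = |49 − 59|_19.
d_19(49, 59) = 1

Step 1 — x − y = 49 − 59 = -10. Step 2 — v_19(-10) = 0 (factor: -10 = −(19^0 · 10); the sign does not affect v_p). Step 3 — |x − y|_19 = 19^{0} = 1.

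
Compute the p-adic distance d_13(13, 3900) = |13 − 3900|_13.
d_13(13, 3900) = 1/169

Step 1 — x − y = 13 − 3900 = -3887. Step 2 — v_13(-3887) = 2 (factor: -3887 = −(13^2 · 23); the sign does not affect v_p). Step 3 — |x − y|_13 = 13^{-2} = 1/169.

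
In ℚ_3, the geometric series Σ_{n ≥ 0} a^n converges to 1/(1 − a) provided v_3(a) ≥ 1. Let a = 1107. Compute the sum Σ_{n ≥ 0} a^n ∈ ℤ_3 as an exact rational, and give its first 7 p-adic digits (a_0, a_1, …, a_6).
Σ a^n = 1/(1 − a) = -1/1106;  first 7 digits = (1, 0, 0, 2, 1, 1, 2)

v_3(a) = 3 ≥ 1, so the series converges in ℤ_3 to 1/(1 − a) = 1/(1 − 1107) = -1/1106. Expand this rational in ℤ_3: compute digits iteratively via d_i = x_i mod 3, x_{i+1} = (x_i − d_i)/3. The first 7 digits are (1, 0, 0, 2, 1, 1, 2).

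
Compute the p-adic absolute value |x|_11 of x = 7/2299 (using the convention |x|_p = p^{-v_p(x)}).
|7/2299|_11 = 121

Step 1 — compute v_11(x) by factoring powers of 11 out of the numerator and denominator: v_11(7/2299) = -2. Step 2 — apply |x|_p = p^{-v_p(x)} = 11^{2} = 121.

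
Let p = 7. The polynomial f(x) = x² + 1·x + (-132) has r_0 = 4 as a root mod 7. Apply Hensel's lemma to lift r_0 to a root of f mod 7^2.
r_1 = 11 (mod 49)

Hensel: r_{i+1} = r_i − f(r_i)·(f′(r_i))^{-1} mod 7^{i+2}, f′(x) = 2x + 1. Iterate:
  r_0 = 4 (mod 7)
  r_1 = 11 (mod 49)
Final: r = 11 satisfies f(r) ≡ 0 mod 7^2.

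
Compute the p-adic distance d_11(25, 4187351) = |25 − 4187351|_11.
d_11(25, 4187351) = 1/161051

Step 1 — x − y = 25 − 4187351 = -4187326. Step 2 — v_11(-4187326) = 5 (factor: -4187326 = −(11^5 · 26); the sign does not affect v_p). Step 3 — |x − y|_11 = 11^{-5} = 1/161051.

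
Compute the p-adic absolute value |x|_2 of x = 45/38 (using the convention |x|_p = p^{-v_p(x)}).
|45/38|_2 = 2

Step 1 — compute v_2(x) by factoring powers of 2 out of the numerator and denominator: v_2(45/38) = -1. Step 2 — apply |x|_p = p^{-v_p(x)} = 2^{1} = 2.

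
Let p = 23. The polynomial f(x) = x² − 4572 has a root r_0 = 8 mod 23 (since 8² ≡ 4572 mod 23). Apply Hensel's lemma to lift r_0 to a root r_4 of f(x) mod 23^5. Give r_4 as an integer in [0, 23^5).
r_4 = 4083773 (mod 6436343)

Hensel's recurrence: r_{i+1} = r_i − f(r_i)·(f′(r_i))^{-1} mod 23^{i+2}, with f′(x) = 2x. Iterate:
  r_0 = 8 (mod 23)
  r_1 = 422 (mod 529)
  r_2 = 7828 (mod 12167)
  r_3 = 165999 (mod 279841)
  r_4 = 4083773 (mod 6436343)
Final: r_4 = 4083773, and one checks f(r_4) ≡ 0 mod 23^5.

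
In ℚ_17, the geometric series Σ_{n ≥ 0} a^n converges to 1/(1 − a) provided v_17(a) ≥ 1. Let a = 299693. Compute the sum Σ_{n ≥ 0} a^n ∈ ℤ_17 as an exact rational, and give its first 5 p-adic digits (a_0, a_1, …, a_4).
Σ a^n = 1/(1 − a) = -1/299692;  first 5 digits = (1, 0, 0, 10, 3)

v_17(a) = 3 ≥ 1, so the series converges in ℤ_17 to 1/(1 − a) = 1/(1 − 299693) = -1/299692. Expand this rational in ℤ_17: compute digits iteratively via d_i = x_i mod 17, x_{i+1} = (x_i − d_i)/17. The first 5 digits are (1, 0, 0, 10, 3).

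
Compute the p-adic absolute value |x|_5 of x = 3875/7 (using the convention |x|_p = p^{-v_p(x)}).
|3875/7|_5 = 1/125

Step 1 — compute v_5(x) by factoring powers of 5 out of the numerator and denominator: v_5(3875/7) = 3. Step 2 — apply |x|_p = p^{-v_p(x)} = 5^{-3} = 1/125.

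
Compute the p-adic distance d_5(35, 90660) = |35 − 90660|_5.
d_5(35, 90660) = 1/3125

Step 1 — x − y = 35 − 90660 = -90625. Step 2 — v_5(-90625) = 5 (factor: -90625 = −(5^5 · 29); the sign does not affect v_p). Step 3 — |x − y|_5 = 5^{-5} = 1/3125.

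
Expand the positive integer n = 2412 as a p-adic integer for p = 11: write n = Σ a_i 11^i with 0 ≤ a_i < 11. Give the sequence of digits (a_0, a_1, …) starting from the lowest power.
(a_0, a_1, …) = (3, 10, 8, 1)

Repeated division by 11 gives the digits low-to-high: 2412 = 3 + 10·11^1 + 8·11^2 + 1·11^3. Digit sequence: (3, 10, 8, 1).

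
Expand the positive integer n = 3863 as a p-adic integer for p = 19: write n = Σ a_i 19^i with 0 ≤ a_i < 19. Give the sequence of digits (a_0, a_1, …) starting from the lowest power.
(a_0, a_1, …) = (6, 13, 10)

Repeated division by 19 gives the digits low-to-high: 3863 = 6 + 13·19^1 + 10·19^2. Digit sequence: (6, 13, 10).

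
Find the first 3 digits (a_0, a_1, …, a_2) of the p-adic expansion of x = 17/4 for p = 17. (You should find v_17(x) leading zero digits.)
(a_0, …, a_2) = (0, 13, 12)

v_17(17/4) = 1, so a_0 = ... = a_0 = 0. Factor out: x = 17^1 · u with u = 1/4 a unit in ℤ_17. Expand u iteratively via a_{v+i} = u_i mod 17, u_{i+1} = (u_i − a_{v+i})/17:
  u_0 = 1/4;  a_1 = 13;  u_1 = (u_0 − 13)/17 = -3/4
  u_1 = -3/4;  a_2 = 12;  u_2 = (u_1 − 12)/17 = -3/4
Digits: (0, 13, 12).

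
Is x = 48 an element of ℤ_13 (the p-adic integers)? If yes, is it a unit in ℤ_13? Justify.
x ∈ ℤ_13^× (unit); v_13(x) = 0

ℤ_13 = {x ∈ ℚ_13 : v_13(x) ≥ 0} and ℤ_13^× = {x ∈ ℤ_13 : v_13(x) = 0}. Here v_13(48) = v_13(num) − v_13(den) = 0; compare against these criteria.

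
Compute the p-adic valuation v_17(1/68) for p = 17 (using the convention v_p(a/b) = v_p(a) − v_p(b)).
v_17(1/68) = -1

Factor powers of 17 from the numerator and denominator of the reduced fraction: 1 = 17^0 · 1 and 68 = 17^1 · 4. Apply v_p(a/b) = v_p(a) − v_p(b): v_17(1/68) = 0 − 1 = -1.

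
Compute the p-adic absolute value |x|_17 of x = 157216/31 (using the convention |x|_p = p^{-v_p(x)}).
|157216/31|_17 = 1/4913

Step 1 — compute v_17(x) by factoring powers of 17 out of the numerator and denominator: v_17(157216/31) = 3. Step 2 — apply |x|_p = p^{-v_p(x)} = 17^{-3} = 1/4913.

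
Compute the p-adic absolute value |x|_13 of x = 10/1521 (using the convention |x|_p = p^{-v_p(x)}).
|10/1521|_13 = 169

Step 1 — compute v_13(x) by factoring powers of 13 out of the numerator and denominator: v_13(10/1521) = -2. Step 2 — apply |x|_p = p^{-v_p(x)} = 13^{2} = 169.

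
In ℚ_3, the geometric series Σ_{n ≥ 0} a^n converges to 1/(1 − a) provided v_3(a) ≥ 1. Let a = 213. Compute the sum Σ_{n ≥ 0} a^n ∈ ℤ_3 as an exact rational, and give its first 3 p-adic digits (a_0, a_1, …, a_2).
Σ a^n = 1/(1 − a) = -1/212;  first 3 digits = (1, 2, 0)

v_3(a) = 1 ≥ 1, so the series converges in ℤ_3 to 1/(1 − a) = 1/(1 − 213) = -1/212. Expand this rational in ℤ_3: compute digits iteratively via d_i = x_i mod 3, x_{i+1} = (x_i − d_i)/3. The first 3 digits are (1, 2, 0).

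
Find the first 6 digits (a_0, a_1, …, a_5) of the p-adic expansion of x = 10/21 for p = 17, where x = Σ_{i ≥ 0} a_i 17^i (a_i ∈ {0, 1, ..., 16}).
(a_0, …, a_5) = (11, 1, 8, 6, 15, 8)

v_17(10/21) = 0 (numerator and denominator both coprime to 17), so x ∈ ℤ_17^×. Compute digits iteratively via a_i = x_i mod 17, x_{i+1} = (x_i − a_i)/17, with x_0 = x:
  x_0 = 10/21;  a_0 = 11;  x_1 = (x_0 − 11)/17 = -13/21
  x_1 = -13/21;  a_1 = 1;  x_2 = (x_1 − 1)/17 = -2/21
  x_2 = -2/21;  a_2 = 8;  x_3 = (x_2 − 8)/17 = -10/21
  x_3 = -10/21;  a_3 = 6;  x_4 = (x_3 − 6)/17 = -8/21
  x_4 = -8/21;  a_4 = 15;  x_5 = (x_4 − 15)/17 = -19/21
  x_5 = -19/21;  a_5 = 8;  x_6 = (x_5 − 8)/17 = -11/21
Digits: (11, 1, 8, 6, 15, 8).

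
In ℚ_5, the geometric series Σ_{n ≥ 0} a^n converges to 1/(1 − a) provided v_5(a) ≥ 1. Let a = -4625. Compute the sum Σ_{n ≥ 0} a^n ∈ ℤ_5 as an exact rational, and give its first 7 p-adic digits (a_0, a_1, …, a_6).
Σ a^n = 1/(1 − a) = 1/4626;  first 7 digits = (1, 0, 0, 3, 2, 3, 3)

v_5(a) = 3 ≥ 1, so the series converges in ℤ_5 to 1/(1 − a) = 1/(1 − (-4625)) = 1/4626. Expand this rational in ℤ_5: compute digits iteratively via d_i = x_i mod 5, x_{i+1} = (x_i − d_i)/5. The first 7 digits are (1, 0, 0, 3, 2, 3, 3).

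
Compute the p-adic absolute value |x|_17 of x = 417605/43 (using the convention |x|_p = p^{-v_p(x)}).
|417605/43|_17 = 1/83521

Step 1 — compute v_17(x) by factoring powers of 17 out of the numerator and denominator: v_17(417605/43) = 4. Step 2 — apply |x|_p = p^{-v_p(x)} = 17^{-4} = 1/83521.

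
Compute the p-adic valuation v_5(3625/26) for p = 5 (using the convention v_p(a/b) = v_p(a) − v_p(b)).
v_5(3625/26) = 3

Factor powers of 5 from the numerator and denominator of the reduced fraction: 3625 = 5^3 · 29 and 26 = 5^0 · 26. Apply v_p(a/b) = v_p(a) − v_p(b): v_5(3625/26) = 3 − 0 = 3.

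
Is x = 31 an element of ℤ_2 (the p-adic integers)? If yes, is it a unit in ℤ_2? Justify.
x ∈ ℤ_2^× (unit); v_2(x) = 0

ℤ_2 = {x ∈ ℚ_2 : v_2(x) ≥ 0} and ℤ_2^× = {x ∈ ℤ_2 : v_2(x) = 0}. Here v_2(31) = v_2(num) − v_2(den) = 0; compare against these criteria.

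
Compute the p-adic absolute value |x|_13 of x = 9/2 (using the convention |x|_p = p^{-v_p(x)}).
|9/2|_13 = 1

Step 1 — compute v_13(x) by factoring powers of 13 out of the numerator and denominator: v_13(9/2) = 0. Step 2 — apply |x|_p = p^{-v_p(x)} = 13^{0} = 1.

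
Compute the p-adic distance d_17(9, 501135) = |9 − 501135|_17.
d_17(9, 501135) = 1/83521

Step 1 — x − y = 9 − 501135 = -501126. Step 2 — v_17(-501126) = 4 (factor: -501126 = −(17^4 · 6); the sign does not affect v_p). Step 3 — |x − y|_17 = 17^{-4} = 1/83521.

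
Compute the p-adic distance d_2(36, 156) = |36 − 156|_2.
d_2(36, 156) = 1/8

Step 1 — x − y = 36 − 156 = -120. Step 2 — v_2(-120) = 3 (factor: -120 = −(2^3 · 15); the sign does not affect v_p). Step 3 — |x − y|_2 = 2^{-3} = 1/8.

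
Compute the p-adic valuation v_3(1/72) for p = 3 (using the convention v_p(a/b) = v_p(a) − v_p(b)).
v_3(1/72) = -2

Factor powers of 3 from the numerator and denominator of the reduced fraction: 1 = 3^0 · 1 and 72 = 3^2 · 8. Apply v_p(a/b) = v_p(a) − v_p(b): v_3(1/72) = 0 − 2 = -2.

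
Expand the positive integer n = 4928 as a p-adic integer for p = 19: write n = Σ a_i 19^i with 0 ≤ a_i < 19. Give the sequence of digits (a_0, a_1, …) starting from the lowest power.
(a_0, a_1, …) = (7, 12, 13)

Repeated division by 19 gives the digits low-to-high: 4928 = 7 + 12·19^1 + 13·19^2. Digit sequence: (7, 12, 13).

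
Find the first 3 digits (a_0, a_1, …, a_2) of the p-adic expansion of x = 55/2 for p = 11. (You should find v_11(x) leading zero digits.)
(a_0, …, a_2) = (0, 8, 5)

v_11(55/2) = 1, so a_0 = ... = a_0 = 0. Factor out: x = 11^1 · u with u = 5/2 a unit in ℤ_11. Expand u iteratively via a_{v+i} = u_i mod 11, u_{i+1} = (u_i − a_{v+i})/11:
  u_0 = 5/2;  a_1 = 8;  u_1 = (u_0 − 8)/11 = -1/2
  u_1 = -1/2;  a_2 = 5;  u_2 = (u_1 − 5)/11 = -1/2
Digits: (0, 8, 5).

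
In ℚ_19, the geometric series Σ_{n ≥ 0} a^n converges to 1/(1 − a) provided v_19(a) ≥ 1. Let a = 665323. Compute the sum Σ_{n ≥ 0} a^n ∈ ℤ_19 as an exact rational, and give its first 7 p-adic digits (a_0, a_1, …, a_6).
Σ a^n = 1/(1 − a) = -1/665322;  first 7 digits = (1, 0, 0, 2, 5, 0, 4)

v_19(a) = 3 ≥ 1, so the series converges in ℤ_19 to 1/(1 − a) = 1/(1 − 665323) = -1/665322. Expand this rational in ℤ_19: compute digits iteratively via d_i = x_i mod 19, x_{i+1} = (x_i − d_i)/19. The first 7 digits are (1, 0, 0, 2, 5, 0, 4).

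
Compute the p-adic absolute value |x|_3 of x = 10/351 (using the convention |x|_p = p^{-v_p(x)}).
|10/351|_3 = 27

Step 1 — compute v_3(x) by factoring powers of 3 out of the numerator and denominator: v_3(10/351) = -3. Step 2 — apply |x|_p = p^{-v_p(x)} = 3^{3} = 27.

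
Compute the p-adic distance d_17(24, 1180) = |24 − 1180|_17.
d_17(24, 1180) = 1/289

Step 1 — x − y = 24 − 1180 = -1156. Step 2 — v_17(-1156) = 2 (factor: -1156 = −(17^2 · 4); the sign does not affect v_p). Step 3 — |x − y|_17 = 17^{-2} = 1/289.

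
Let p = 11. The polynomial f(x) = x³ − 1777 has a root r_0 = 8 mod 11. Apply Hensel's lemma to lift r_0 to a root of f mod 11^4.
r_3 = 866 (mod 14641)

Hensel: r_{i+1} = r_i − f(r_i)/f′(r_i) mod 11^{i+2}, where f′(x) = 3x². Iterate:
  r_0 = 8 (mod 11)
  r_1 = 19 (mod 121)
  r_2 = 866 (mod 1331)
  r_3 = 866 (mod 14641)
Final: r = 866 with f(r) ≡ 0 mod 11^4.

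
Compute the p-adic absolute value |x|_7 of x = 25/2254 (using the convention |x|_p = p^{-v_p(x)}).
|25/2254|_7 = 49

Step 1 — compute v_7(x) by factoring powers of 7 out of the numerator and denominator: v_7(25/2254) = -2. Step 2 — apply |x|_p = p^{-v_p(x)} = 7^{2} = 49.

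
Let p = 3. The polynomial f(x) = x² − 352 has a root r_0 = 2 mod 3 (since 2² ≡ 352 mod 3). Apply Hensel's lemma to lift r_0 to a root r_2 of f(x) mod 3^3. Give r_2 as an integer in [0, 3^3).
r_2 = 26 (mod 27)

Hensel's recurrence: r_{i+1} = r_i − f(r_i)·(f′(r_i))^{-1} mod 3^{i+2}, with f′(x) = 2x. Iterate:
  r_0 = 2 (mod 3)
  r_1 = 8 (mod 9)
  r_2 = 26 (mod 27)
Final: r_2 = 26, and one checks f(r_2) ≡ 0 mod 3^3.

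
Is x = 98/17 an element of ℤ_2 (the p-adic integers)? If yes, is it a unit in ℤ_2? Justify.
x ∈ ℤ_2 but not a unit; v_2(x) = 1 > 0

ℤ_2 = {x ∈ ℚ_2 : v_2(x) ≥ 0} and ℤ_2^× = {x ∈ ℤ_2 : v_2(x) = 0}. Here v_2(98/17) = v_2(num) − v_2(den) = 1; compare against these criteria.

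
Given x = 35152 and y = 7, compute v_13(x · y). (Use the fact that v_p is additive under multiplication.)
v_13(246064) = 3

v_p(x) = 3 (factor: 35152 = 13^3 · 16); v_p(y) = 0 (factor: 7 = 13^0 · 7). Additivity: v_p(xy) = v_p(x) + v_p(y) = 3 + 0 = 3. (Direct check: xy = 246064 = 13^3 · (112).)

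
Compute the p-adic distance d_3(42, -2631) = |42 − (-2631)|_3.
d_3(42, -2631) = 1/243

Step 1 — x − y = 42 − (-2631) = 2673. Step 2 — v_3(2673) = 5 (factor: 2673 = (3^5 · 11); the sign does not affect v_p). Step 3 — |x − y|_3 = 3^{-5} = 1/243.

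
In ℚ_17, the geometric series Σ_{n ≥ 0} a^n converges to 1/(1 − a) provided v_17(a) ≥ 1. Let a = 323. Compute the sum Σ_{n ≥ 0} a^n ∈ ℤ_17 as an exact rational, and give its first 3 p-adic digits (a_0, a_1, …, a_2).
Σ a^n = 1/(1 − a) = -1/322;  first 3 digits = (1, 2, 5)

v_17(a) = 1 ≥ 1, so the series converges in ℤ_17 to 1/(1 − a) = 1/(1 − 323) = -1/322. Expand this rational in ℤ_17: compute digits iteratively via d_i = x_i mod 17, x_{i+1} = (x_i − d_i)/17. The first 3 digits are (1, 2, 5).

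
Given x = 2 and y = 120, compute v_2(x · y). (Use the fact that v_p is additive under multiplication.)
v_2(240) = 4

v_p(x) = 1 (factor: 2 = 2^1 · 1); v_p(y) = 3 (factor: 120 = 2^3 · 15). Additivity: v_p(xy) = v_p(x) + v_p(y) = 1 + 3 = 4. (Direct check: xy = 240 = 2^4 · (15).)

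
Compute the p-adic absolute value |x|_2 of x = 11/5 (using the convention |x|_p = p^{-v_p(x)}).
|11/5|_2 = 1

Step 1 — compute v_2(x) by factoring powers of 2 out of the numerator and denominator: v_2(11/5) = 0. Step 2 — apply |x|_p = p^{-v_p(x)} = 2^{0} = 1.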